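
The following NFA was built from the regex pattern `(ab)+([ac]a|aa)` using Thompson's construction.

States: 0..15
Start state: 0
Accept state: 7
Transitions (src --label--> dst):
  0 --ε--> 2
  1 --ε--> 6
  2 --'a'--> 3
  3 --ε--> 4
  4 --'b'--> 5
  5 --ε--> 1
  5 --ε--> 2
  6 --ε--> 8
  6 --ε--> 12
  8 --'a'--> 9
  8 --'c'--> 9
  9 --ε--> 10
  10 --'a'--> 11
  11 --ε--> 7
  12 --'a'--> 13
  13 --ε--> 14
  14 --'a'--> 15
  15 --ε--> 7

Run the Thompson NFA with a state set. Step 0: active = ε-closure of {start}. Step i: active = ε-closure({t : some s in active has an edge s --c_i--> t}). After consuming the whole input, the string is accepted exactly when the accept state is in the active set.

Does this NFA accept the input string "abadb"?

start: ε-closure({0}) = {0,2}
'a' @ 1: {3,4}
'b' @ 2: {1,2,5,6,8,12}
'a' @ 3: {3,4,9,10,13,14}
'd' @ 4: {}  — no active states
rest 'b' ignored (set empty)
end set {} — state 7 not in

Answer: REJECT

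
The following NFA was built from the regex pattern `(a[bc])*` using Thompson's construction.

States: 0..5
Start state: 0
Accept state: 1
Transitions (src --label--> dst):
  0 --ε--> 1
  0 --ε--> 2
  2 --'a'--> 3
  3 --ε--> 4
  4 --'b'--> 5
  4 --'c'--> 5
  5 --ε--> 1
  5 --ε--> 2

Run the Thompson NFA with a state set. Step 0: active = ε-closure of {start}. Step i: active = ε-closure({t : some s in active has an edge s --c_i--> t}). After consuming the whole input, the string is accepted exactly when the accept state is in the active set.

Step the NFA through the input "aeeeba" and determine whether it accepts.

start: ε-closure({0}) = {0,1,2}
'a' @ 1: {3,4}
'e' @ 2: {}  — no active states
rest 'eeba' ignored (set empty)
after full input: {}  (accept=1 not in)

Answer: REJECT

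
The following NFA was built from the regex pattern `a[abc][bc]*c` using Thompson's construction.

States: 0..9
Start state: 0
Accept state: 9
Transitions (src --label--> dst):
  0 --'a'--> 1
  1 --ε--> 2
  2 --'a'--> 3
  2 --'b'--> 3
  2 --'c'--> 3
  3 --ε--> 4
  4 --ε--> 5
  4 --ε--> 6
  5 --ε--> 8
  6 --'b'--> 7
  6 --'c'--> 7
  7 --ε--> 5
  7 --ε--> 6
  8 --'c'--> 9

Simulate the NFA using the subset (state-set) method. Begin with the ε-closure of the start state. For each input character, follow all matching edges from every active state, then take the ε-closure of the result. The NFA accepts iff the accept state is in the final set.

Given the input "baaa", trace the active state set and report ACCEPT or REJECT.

initial (ε-close {0}): {0}
'b' @ 1: {}  — dead — no transitions
rest 'aaa' ignored (set empty)
final: {}; accept 9 not in set

Answer: REJECT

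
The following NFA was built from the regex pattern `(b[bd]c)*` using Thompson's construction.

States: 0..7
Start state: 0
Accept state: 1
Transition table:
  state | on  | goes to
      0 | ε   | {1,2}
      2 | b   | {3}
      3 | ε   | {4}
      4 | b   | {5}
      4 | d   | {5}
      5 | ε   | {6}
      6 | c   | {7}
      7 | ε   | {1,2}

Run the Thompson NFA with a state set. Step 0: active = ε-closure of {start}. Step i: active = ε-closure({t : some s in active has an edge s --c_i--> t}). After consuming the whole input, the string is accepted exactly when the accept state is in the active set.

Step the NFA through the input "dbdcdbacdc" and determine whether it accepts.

S₀ = ε-closure({0}) = {0,1,2}
'd' @ 1: {}  — dead — no transitions
rest 'bdcdbacdc' ignored (set empty)
after full input: {}  (accept=1 not in)

Answer: REJECT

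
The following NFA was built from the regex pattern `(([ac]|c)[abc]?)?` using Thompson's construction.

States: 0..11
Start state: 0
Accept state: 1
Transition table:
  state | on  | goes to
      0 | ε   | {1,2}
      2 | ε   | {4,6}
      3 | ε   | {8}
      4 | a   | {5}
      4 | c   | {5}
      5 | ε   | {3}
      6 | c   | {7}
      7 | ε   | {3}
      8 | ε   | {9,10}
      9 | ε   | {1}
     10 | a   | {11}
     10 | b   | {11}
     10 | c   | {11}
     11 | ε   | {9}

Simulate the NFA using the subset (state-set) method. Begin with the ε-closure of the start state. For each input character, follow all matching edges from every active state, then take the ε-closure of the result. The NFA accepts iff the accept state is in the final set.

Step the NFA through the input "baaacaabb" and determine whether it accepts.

Answer: REJECT

Trace:
initial (ε-close {0}): {0,1,2,4,6}
'b' @ 1: {}  — no active states
rest 'aaacaabb' ignored (set empty)
end set {} — state 1 not in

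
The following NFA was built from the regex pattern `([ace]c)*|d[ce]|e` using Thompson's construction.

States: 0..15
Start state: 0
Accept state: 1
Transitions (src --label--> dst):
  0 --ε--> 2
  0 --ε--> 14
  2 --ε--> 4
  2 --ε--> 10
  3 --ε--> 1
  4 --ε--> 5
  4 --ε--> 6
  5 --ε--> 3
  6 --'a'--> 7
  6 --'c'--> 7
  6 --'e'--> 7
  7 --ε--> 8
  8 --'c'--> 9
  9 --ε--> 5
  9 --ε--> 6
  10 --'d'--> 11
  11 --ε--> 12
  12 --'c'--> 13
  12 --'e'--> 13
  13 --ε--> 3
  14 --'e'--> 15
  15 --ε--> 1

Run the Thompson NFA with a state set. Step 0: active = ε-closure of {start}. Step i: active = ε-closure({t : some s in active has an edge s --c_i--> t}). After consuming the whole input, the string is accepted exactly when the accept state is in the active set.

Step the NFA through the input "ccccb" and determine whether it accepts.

Answer: REJECT

Steps:
start: ε-closure({0}) = {0,1,2,3,4,5,6,10,14}
'c' @ 1: {7,8}
'c' @ 2: {1,3,5,6,9}  [accepting]
'c' @ 3: {7,8}
'c' @ 4: {1,3,5,6,9}  [accepting]
'b' @ 5: {}  — no active states
final: {}; accept 1 not in set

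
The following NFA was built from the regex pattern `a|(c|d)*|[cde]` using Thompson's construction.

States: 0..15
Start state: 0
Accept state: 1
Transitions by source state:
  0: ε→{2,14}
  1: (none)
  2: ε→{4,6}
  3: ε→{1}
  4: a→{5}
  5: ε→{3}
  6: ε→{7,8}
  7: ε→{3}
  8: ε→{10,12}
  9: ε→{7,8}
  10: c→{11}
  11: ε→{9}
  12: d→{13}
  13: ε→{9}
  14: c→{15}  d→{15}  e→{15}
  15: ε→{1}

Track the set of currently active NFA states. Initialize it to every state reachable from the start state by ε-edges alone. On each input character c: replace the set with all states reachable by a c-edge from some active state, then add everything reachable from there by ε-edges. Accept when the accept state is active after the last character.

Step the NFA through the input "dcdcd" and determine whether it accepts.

Answer: ACCEPT

Trace:
start: ε-closure({0}) = {0,1,2,3,4,6,7,8,10,12,14}
'd' @ 1: {1,3,7,8,9,10,12,13,15}  ✓accept
'c' @ 2: {1,3,7,8,9,10,11,12}  ✓accept
'd' @ 3: {1,3,7,8,9,10,12,13}  ✓accept
'c' @ 4: {1,3,7,8,9,10,11,12}  ✓accept
'd' @ 5: {1,3,7,8,9,10,12,13}  ✓accept
end set {1,3,7,8,9,10,12,13} — state 1 in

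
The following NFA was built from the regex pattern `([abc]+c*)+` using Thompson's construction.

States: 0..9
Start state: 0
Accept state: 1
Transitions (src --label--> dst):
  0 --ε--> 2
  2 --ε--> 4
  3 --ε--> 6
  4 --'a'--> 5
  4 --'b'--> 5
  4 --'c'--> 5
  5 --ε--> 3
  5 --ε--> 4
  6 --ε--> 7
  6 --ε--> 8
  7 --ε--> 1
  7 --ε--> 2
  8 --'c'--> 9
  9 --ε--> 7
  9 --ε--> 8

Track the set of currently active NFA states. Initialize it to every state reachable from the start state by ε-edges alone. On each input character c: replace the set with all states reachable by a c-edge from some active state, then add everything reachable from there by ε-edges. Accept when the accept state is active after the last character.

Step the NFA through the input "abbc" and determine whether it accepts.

S₀ = ε-closure({0}) = {0,2,4}
'a' @ 1: {1,2,3,4,5,6,7,8}  [accepting]
'b' @ 2: {1,2,3,4,5,6,7,8}  [accepting]
'b' @ 3: {1,2,3,4,5,6,7,8}  [accepting]
'c' @ 4: {1,2,3,4,5,6,7,8,9}  [accepting]
after full input: {1,2,3,4,5,6,7,8,9}  (accept=1 in)

Answer: ACCEPT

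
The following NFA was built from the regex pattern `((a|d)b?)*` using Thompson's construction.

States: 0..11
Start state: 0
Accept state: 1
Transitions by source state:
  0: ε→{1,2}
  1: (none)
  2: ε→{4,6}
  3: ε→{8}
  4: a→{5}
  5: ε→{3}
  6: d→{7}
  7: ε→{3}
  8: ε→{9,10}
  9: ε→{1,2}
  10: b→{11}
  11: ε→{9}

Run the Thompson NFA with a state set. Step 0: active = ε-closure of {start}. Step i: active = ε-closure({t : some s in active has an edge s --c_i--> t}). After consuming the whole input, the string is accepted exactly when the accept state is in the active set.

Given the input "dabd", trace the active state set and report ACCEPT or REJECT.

Answer: ACCEPT

Steps:
start: ε-closure({0}) = {0,1,2,4,6}
'd' @ 1: {1,2,3,4,6,7,8,9,10}  [accepting]
'a' @ 2: {1,2,3,4,5,6,8,9,10}  [accepting]
'b' @ 3: {1,2,4,6,9,11}  [accepting]
'd' @ 4: {1,2,3,4,6,7,8,9,10}  [accepting]
final: {1,2,3,4,6,7,8,9,10}; accept 1 in set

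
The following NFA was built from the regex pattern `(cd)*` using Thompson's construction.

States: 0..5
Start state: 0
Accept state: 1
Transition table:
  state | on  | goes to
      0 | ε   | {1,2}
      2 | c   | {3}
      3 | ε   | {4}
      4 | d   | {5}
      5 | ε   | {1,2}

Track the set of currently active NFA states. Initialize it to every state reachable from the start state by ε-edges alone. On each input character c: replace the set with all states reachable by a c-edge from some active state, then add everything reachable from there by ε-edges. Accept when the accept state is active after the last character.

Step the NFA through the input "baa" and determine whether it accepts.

start: ε-closure({0}) = {0,1,2}
'b' @ 1: {}  — state set empty
rest 'aa' ignored (set empty)
after full input: {}  (accept=1 not in)

Answer: REJECT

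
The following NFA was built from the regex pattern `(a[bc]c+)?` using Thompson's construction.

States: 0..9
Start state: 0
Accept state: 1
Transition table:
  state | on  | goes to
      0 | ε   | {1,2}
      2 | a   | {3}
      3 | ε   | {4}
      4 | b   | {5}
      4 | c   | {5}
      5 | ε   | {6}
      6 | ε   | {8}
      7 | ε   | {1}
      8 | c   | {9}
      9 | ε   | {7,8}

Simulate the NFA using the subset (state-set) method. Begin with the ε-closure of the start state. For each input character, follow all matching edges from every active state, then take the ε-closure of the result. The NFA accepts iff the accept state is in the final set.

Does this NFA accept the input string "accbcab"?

start: ε-closure({0}) = {0,1,2}
'a' @ 1: {3,4}
'c' @ 2: {5,6,8}
'c' @ 3: {1,7,8,9}  ✓accept
'b' @ 4: {}  — dead — no transitions
rest 'cab' ignored (set empty)
end set {} — state 1 not in

Answer: REJECT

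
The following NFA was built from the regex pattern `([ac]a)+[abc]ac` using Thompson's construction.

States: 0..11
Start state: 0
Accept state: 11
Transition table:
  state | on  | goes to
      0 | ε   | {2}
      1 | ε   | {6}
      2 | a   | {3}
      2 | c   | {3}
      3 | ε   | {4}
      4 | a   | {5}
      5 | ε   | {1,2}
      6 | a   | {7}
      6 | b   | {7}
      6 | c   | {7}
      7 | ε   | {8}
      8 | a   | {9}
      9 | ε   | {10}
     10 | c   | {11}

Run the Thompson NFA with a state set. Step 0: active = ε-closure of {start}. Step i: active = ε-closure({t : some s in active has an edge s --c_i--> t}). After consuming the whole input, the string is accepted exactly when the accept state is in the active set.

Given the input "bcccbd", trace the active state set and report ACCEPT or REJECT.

initial (ε-close {0}): {0,2}
'b' @ 1: {}  — state set empty
rest 'cccbd' ignored (set empty)
after full input: {}  (accept=11 not in)

Answer: REJECT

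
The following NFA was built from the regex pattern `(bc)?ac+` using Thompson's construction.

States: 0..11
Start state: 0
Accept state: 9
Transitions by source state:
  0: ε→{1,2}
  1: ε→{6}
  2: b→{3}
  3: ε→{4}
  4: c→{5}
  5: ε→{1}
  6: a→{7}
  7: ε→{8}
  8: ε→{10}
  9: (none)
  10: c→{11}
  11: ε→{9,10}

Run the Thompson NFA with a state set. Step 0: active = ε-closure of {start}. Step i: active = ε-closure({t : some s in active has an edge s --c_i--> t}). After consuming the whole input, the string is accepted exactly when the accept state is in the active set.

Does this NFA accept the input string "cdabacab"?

start: ε-closure({0}) = {0,1,2,6}
'c' @ 1: {}  — state set empty
rest 'dabacab' ignored (set empty)
end set {} — state 9 not in

Answer: REJECT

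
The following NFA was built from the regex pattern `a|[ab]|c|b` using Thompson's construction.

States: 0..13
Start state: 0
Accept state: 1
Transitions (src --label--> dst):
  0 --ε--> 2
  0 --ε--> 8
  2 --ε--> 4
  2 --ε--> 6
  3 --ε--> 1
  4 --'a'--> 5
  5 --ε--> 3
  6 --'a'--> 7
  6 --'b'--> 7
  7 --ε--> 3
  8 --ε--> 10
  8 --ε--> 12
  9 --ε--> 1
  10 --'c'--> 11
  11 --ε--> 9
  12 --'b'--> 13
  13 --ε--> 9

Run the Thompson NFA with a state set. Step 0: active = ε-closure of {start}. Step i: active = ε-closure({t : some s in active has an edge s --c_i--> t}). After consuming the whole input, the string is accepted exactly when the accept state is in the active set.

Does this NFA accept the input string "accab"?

Answer: REJECT

Derivation:
S₀ = ε-closure({0}) = {0,2,4,6,8,10,12}
'a' @ 1: {1,3,5,7}  (accept∈set)
'c' @ 2: {}  — dead — no transitions
rest 'cab' ignored (set empty)
end set {} — state 1 not in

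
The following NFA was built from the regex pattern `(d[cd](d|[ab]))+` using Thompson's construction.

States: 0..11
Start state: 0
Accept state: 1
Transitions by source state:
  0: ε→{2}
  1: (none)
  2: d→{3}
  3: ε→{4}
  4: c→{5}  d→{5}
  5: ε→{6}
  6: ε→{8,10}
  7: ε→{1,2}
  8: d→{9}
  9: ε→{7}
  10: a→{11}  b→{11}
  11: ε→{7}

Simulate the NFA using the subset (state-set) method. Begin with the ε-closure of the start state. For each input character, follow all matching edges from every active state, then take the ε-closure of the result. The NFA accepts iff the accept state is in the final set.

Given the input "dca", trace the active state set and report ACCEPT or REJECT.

S₀ = ε-closure({0}) = {0,2}
'd' @ 1: {3,4}
'c' @ 2: {5,6,8,10}
'a' @ 3: {1,2,7,11}  (accept∈set)
end set {1,2,7,11} — state 1 in

Answer: ACCEPT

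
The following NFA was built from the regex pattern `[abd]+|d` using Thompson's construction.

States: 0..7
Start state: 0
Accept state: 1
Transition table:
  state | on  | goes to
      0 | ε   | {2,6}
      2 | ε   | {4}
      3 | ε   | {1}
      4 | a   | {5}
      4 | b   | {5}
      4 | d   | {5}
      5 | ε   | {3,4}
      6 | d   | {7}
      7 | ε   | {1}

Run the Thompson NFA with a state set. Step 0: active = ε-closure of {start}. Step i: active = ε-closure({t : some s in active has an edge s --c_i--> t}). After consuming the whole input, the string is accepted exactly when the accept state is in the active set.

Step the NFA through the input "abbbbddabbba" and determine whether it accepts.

Answer: ACCEPT

Derivation:
start: ε-closure({0}) = {0,2,4,6}
'a' @ 1: {1,3,4,5}  [accepting]
'b' @ 2: {1,3,4,5}  [accepting]
'b' @ 3: {1,3,4,5}  [accepting]
'b' @ 4: {1,3,4,5}  [accepting]
'b' @ 5: {1,3,4,5}  [accepting]
'd' @ 6: {1,3,4,5}  [accepting]
'd' @ 7: {1,3,4,5}  [accepting]
'a' @ 8: {1,3,4,5}  [accepting]
'b' @ 9: {1,3,4,5}  [accepting]
'b' @ 10: {1,3,4,5}  [accepting]
'b' @ 11: {1,3,4,5}  [accepting]
'a' @ 12: {1,3,4,5}  [accepting]
after full input: {1,3,4,5}  (accept=1 in)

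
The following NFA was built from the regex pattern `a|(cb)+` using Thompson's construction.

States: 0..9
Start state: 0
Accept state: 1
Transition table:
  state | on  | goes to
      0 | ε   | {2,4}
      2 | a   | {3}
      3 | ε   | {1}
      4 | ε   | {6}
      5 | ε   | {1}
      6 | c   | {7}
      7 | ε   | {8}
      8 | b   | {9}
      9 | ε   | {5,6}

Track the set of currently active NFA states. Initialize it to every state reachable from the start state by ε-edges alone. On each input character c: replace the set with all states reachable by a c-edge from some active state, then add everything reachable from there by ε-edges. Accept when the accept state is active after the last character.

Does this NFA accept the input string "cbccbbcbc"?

start: ε-closure({0}) = {0,2,4,6}
'c' @ 1: {7,8}
'b' @ 2: {1,5,6,9}  [accepting]
'c' @ 3: {7,8}
'c' @ 4: {}  — state set empty
rest 'bbcbc' ignored (set empty)
end set {} — state 1 not in

Answer: REJECT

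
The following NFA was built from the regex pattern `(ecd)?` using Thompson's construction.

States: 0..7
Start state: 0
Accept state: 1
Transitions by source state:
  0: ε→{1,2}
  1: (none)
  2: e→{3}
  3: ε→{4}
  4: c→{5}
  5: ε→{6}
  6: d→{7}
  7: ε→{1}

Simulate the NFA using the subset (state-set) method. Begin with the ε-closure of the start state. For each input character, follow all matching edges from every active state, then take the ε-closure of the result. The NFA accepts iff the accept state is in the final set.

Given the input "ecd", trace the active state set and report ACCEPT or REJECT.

Answer: ACCEPT

Trace:
initial (ε-close {0}): {0,1,2}
'e' @ 1: {3,4}
'c' @ 2: {5,6}
'd' @ 3: {1,7}  [accepting]
final: {1,7}; accept 1 in set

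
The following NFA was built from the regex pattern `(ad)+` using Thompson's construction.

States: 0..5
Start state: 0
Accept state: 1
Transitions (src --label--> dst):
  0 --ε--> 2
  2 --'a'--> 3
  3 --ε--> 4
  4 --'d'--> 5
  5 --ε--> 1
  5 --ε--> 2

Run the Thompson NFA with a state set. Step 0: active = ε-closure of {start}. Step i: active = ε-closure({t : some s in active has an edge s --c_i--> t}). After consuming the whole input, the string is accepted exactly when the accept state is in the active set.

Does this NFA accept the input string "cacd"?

Answer: REJECT

Trace:
start: ε-closure({0}) = {0,2}
'c' @ 1: {}  — no active states
rest 'acd' ignored (set empty)
final: {}; accept 1 not in set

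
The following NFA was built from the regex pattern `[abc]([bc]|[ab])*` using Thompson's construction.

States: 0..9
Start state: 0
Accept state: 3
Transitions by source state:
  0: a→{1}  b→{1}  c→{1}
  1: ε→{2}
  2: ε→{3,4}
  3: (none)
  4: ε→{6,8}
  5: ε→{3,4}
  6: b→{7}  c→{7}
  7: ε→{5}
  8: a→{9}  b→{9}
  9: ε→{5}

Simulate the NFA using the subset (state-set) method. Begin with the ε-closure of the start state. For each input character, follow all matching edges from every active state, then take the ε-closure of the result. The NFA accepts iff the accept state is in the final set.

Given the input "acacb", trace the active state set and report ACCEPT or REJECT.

S₀ = ε-closure({0}) = {0}
'a' @ 1: {1,2,3,4,6,8}  (accept∈set)
'c' @ 2: {3,4,5,6,7,8}  (accept∈set)
'a' @ 3: {3,4,5,6,8,9}  (accept∈set)
'c' @ 4: {3,4,5,6,7,8}  (accept∈set)
'b' @ 5: {3,4,5,6,7,8,9}  (accept∈set)
after full input: {3,4,5,6,7,8,9}  (accept=3 in)

Answer: ACCEPT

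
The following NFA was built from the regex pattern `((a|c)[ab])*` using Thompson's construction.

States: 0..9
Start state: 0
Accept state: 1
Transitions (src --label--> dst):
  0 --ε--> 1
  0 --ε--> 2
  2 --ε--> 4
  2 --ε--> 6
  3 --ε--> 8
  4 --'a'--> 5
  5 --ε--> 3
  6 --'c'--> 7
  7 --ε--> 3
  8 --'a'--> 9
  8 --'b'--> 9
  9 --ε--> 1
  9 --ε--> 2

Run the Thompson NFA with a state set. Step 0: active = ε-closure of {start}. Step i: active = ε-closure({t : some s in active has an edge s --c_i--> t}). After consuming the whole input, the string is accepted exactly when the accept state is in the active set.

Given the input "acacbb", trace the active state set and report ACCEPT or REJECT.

Answer: REJECT

Steps:
S₀ = ε-closure({0}) = {0,1,2,4,6}
'a' @ 1: {3,5,8}
'c' @ 2: {}  — state set empty
rest 'acbb' ignored (set empty)
after full input: {}  (accept=1 not in)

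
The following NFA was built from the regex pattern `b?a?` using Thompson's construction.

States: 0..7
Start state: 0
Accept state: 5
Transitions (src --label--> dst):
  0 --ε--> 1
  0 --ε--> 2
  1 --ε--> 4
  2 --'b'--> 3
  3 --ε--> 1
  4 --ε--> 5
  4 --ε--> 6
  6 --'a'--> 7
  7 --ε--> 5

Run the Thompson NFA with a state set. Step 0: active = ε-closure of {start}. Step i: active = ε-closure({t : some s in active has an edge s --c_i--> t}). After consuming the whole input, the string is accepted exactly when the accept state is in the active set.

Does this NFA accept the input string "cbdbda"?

Answer: REJECT

Steps:
S₀ = ε-closure({0}) = {0,1,2,4,5,6}
'c' @ 1: {}  — state set empty
rest 'bdbda' ignored (set empty)
end set {} — state 5 not in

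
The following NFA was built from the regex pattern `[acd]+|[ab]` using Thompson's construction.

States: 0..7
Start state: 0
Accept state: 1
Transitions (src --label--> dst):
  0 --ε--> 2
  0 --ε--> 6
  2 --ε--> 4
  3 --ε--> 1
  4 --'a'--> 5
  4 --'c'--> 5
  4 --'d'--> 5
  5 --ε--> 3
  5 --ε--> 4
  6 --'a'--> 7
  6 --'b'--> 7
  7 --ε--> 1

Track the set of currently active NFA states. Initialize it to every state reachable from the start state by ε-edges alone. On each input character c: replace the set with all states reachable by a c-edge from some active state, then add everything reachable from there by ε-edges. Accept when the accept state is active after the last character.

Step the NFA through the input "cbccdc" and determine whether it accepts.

Answer: REJECT

Derivation:
initial (ε-close {0}): {0,2,4,6}
'c' @ 1: {1,3,4,5}  [accepting]
'b' @ 2: {}  — dead — no transitions
rest 'ccdc' ignored (set empty)
after full input: {}  (accept=1 not in)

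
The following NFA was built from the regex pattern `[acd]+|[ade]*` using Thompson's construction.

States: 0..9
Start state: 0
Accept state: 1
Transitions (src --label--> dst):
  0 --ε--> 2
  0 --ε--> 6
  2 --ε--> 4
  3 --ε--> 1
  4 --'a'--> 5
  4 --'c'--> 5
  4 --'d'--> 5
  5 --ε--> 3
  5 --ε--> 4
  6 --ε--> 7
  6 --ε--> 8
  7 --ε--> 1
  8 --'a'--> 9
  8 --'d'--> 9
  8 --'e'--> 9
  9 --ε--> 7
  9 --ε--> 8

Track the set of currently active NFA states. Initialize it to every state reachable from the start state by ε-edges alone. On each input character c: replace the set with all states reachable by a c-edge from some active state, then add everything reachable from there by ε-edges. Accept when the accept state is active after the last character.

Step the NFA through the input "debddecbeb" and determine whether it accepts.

S₀ = ε-closure({0}) = {0,1,2,4,6,7,8}
'd' @ 1: {1,3,4,5,7,8,9}  (accept∈set)
'e' @ 2: {1,7,8,9}  (accept∈set)
'b' @ 3: {}  — dead — no transitions
rest 'ddecbeb' ignored (set empty)
after full input: {}  (accept=1 not in)

Answer: REJECT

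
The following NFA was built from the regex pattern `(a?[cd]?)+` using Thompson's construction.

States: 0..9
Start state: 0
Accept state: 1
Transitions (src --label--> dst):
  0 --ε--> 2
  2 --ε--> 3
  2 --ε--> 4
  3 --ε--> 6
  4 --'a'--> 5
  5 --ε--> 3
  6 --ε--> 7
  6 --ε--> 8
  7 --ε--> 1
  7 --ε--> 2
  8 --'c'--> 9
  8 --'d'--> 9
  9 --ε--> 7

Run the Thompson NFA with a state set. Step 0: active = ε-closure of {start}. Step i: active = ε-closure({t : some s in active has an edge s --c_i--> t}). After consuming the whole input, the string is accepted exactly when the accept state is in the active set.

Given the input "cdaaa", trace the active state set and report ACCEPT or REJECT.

S₀ = ε-closure({0}) = {0,1,2,3,4,6,7,8}
'c' @ 1: {1,2,3,4,6,7,8,9}  (accept∈set)
'd' @ 2: {1,2,3,4,6,7,8,9}  (accept∈set)
'a' @ 3: {1,2,3,4,5,6,7,8}  (accept∈set)
'a' @ 4: {1,2,3,4,5,6,7,8}  (accept∈set)
'a' @ 5: {1,2,3,4,5,6,7,8}  (accept∈set)
after full input: {1,2,3,4,5,6,7,8}  (accept=1 in)

Answer: ACCEPT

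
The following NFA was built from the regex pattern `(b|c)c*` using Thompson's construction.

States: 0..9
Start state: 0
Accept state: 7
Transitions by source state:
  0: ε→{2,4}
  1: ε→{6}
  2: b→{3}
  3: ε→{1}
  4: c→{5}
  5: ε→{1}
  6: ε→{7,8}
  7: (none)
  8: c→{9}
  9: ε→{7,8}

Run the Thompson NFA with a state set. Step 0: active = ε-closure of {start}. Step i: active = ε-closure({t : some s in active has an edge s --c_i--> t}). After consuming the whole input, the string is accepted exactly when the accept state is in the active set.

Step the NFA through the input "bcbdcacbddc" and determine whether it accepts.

Answer: REJECT

Steps:
initial (ε-close {0}): {0,2,4}
'b' @ 1: {1,3,6,7,8}  ✓accept
'c' @ 2: {7,8,9}  ✓accept
'b' @ 3: {}  — no active states
rest 'dcacbddc' ignored (set empty)
final: {}; accept 7 not in set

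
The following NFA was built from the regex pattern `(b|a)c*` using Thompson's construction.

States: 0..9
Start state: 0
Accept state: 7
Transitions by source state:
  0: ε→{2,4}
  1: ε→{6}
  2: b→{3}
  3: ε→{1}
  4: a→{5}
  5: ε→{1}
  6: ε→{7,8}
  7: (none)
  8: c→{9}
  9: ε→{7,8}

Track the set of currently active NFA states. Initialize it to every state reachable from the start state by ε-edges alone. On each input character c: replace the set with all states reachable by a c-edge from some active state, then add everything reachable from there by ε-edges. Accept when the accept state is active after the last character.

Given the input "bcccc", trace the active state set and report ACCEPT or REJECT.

Answer: ACCEPT

Steps:
start: ε-closure({0}) = {0,2,4}
'b' @ 1: {1,3,6,7,8}  ✓accept
'c' @ 2: {7,8,9}  ✓accept
'c' @ 3: {7,8,9}  ✓accept
'c' @ 4: {7,8,9}  ✓accept
'c' @ 5: {7,8,9}  ✓accept
after full input: {7,8,9}  (accept=7 in)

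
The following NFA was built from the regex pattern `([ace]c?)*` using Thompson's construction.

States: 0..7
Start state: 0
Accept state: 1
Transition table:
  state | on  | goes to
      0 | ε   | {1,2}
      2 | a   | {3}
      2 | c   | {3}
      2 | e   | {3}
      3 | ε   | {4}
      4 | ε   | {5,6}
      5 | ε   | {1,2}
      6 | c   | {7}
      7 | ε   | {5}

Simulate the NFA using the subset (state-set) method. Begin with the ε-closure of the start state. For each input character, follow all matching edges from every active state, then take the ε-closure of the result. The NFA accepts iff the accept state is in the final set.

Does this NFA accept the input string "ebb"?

start: ε-closure({0}) = {0,1,2}
'e' @ 1: {1,2,3,4,5,6}  [accepting]
'b' @ 2: {}  — state set empty
rest 'b' ignored (set empty)
end set {} — state 1 not in

Answer: REJECT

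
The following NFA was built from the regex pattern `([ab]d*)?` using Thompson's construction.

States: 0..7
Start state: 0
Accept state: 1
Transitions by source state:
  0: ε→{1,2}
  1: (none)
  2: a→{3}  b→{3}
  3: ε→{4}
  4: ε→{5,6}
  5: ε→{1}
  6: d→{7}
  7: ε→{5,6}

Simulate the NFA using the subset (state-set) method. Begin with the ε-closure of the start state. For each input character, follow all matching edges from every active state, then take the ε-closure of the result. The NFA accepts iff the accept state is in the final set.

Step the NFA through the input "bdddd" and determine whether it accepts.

S₀ = ε-closure({0}) = {0,1,2}
'b' @ 1: {1,3,4,5,6}  ✓accept
'd' @ 2: {1,5,6,7}  ✓accept
'd' @ 3: {1,5,6,7}  ✓accept
'd' @ 4: {1,5,6,7}  ✓accept
'd' @ 5: {1,5,6,7}  ✓accept
after full input: {1,5,6,7}  (accept=1 in)

Answer: ACCEPT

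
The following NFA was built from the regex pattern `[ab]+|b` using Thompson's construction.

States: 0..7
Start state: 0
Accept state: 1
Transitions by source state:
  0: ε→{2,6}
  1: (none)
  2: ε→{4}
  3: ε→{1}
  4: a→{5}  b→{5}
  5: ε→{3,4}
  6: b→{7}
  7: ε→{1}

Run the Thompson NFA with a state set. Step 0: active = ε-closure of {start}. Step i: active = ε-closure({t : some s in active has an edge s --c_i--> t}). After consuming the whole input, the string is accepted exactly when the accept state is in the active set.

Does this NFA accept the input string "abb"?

initial (ε-close {0}): {0,2,4,6}
'a' @ 1: {1,3,4,5}  ✓accept
'b' @ 2: {1,3,4,5}  ✓accept
'b' @ 3: {1,3,4,5}  ✓accept
final: {1,3,4,5}; accept 1 in set

Answer: ACCEPT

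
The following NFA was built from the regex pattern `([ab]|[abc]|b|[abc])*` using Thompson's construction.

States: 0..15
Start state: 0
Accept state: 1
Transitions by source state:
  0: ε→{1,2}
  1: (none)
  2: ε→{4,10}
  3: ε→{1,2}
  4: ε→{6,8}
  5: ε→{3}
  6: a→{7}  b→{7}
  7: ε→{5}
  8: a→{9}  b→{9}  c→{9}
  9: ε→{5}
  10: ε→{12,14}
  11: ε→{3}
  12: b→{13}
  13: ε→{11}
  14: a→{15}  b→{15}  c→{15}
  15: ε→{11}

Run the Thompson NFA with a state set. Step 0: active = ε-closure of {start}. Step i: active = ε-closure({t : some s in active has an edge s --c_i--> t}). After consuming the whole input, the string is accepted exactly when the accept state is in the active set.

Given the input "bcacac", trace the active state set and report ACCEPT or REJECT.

S₀ = ε-closure({0}) = {0,1,2,4,6,8,10,12,14}
'b' @ 1: {1,2,3,4,5,6,7,8,9,10,11,12,13,14,15}  (accept∈set)
'c' @ 2: {1,2,3,4,5,6,8,9,10,11,12,14,15}  (accept∈set)
'a' @ 3: {1,2,3,4,5,6,7,8,9,10,11,12,14,15}  (accept∈set)
'c' @ 4: {1,2,3,4,5,6,8,9,10,11,12,14,15}  (accept∈set)
'a' @ 5: {1,2,3,4,5,6,7,8,9,10,11,12,14,15}  (accept∈set)
'c' @ 6: {1,2,3,4,5,6,8,9,10,11,12,14,15}  (accept∈set)
final: {1,2,3,4,5,6,8,9,10,11,12,14,15}; accept 1 in set

Answer: ACCEPT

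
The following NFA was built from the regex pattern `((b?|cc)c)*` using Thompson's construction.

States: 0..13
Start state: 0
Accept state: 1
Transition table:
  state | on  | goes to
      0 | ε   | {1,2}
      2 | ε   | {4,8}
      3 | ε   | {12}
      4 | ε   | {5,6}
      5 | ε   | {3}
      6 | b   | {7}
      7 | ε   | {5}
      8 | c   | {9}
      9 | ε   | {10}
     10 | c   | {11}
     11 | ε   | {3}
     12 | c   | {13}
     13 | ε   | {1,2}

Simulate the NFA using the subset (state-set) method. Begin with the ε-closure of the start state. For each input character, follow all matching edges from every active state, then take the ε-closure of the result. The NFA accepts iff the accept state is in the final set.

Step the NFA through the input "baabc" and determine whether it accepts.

Answer: REJECT

Trace:
initial (ε-close {0}): {0,1,2,3,4,5,6,8,12}
'b' @ 1: {3,5,7,12}
'a' @ 2: {}  — state set empty
rest 'abc' ignored (set empty)
final: {}; accept 1 not in set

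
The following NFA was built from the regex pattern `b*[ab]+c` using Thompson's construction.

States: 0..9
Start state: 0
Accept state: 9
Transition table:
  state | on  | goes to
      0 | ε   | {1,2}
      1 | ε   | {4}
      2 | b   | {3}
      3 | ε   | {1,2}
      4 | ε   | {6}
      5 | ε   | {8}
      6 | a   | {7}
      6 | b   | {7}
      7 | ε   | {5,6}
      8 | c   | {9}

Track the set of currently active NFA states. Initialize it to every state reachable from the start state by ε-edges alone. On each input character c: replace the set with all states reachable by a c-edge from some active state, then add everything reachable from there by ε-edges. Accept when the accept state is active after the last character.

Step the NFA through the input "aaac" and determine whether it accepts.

S₀ = ε-closure({0}) = {0,1,2,4,6}
'a' @ 1: {5,6,7,8}
'a' @ 2: {5,6,7,8}
'a' @ 3: {5,6,7,8}
'c' @ 4: {9}  (accept∈set)
final: {9}; accept 9 in set

Answer: ACCEPT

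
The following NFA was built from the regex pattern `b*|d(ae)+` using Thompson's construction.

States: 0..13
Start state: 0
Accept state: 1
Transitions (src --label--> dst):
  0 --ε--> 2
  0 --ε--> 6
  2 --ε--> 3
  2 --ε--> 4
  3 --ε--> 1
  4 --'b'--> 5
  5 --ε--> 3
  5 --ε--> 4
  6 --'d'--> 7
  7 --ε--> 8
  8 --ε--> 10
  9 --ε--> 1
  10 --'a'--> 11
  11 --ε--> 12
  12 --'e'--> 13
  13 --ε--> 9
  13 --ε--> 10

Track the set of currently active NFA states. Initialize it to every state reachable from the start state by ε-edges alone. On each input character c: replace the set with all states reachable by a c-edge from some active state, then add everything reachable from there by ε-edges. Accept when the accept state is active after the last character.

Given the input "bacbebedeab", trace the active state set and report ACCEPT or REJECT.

Answer: REJECT

Derivation:
start: ε-closure({0}) = {0,1,2,3,4,6}
'b' @ 1: {1,3,4,5}  (accept∈set)
'a' @ 2: {}  — no active states
rest 'cbebedeab' ignored (set empty)
end set {} — state 1 not in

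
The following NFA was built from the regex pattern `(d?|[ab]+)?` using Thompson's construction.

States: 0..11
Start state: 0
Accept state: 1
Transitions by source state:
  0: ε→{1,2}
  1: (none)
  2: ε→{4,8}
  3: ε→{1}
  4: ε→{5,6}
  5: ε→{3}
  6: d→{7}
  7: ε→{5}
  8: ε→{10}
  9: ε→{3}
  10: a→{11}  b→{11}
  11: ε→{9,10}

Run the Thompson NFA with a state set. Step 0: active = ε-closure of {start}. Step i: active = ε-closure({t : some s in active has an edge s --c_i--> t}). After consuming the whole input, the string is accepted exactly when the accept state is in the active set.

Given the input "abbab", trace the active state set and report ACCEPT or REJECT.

Answer: ACCEPT

Steps:
S₀ = ε-closure({0}) = {0,1,2,3,4,5,6,8,10}
'a' @ 1: {1,3,9,10,11}  ✓accept
'b' @ 2: {1,3,9,10,11}  ✓accept
'b' @ 3: {1,3,9,10,11}  ✓accept
'a' @ 4: {1,3,9,10,11}  ✓accept
'b' @ 5: {1,3,9,10,11}  ✓accept
final: {1,3,9,10,11}; accept 1 in set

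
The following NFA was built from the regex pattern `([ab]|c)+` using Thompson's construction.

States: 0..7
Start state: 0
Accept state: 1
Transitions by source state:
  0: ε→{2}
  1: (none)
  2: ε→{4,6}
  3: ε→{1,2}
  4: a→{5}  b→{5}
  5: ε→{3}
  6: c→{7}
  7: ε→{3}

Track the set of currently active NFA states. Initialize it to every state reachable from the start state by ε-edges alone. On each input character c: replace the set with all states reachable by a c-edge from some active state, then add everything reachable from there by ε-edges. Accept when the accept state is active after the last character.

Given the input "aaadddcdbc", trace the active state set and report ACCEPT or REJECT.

Answer: REJECT

Derivation:
start: ε-closure({0}) = {0,2,4,6}
'a' @ 1: {1,2,3,4,5,6}  ✓accept
'a' @ 2: {1,2,3,4,5,6}  ✓accept
'a' @ 3: {1,2,3,4,5,6}  ✓accept
'd' @ 4: {}  — dead — no transitions
rest 'ddcdbc' ignored (set empty)
after full input: {}  (accept=1 not in)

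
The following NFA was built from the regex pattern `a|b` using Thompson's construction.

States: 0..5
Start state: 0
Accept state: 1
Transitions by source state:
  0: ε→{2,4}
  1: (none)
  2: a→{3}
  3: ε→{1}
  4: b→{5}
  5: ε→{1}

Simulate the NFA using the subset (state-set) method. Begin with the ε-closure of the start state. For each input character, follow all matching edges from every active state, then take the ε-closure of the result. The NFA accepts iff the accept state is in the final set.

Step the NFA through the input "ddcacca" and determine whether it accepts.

start: ε-closure({0}) = {0,2,4}
'd' @ 1: {}  — no active states
rest 'dcacca' ignored (set empty)
end set {} — state 1 not in

Answer: REJECT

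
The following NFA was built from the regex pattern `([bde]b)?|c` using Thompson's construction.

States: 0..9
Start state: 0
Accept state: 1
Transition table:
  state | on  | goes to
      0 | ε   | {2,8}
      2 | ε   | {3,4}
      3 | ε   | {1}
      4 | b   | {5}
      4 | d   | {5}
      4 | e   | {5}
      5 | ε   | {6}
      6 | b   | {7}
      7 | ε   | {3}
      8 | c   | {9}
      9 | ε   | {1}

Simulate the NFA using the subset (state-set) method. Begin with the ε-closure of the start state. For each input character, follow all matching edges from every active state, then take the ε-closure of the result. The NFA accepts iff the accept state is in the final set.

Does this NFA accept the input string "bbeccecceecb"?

start: ε-closure({0}) = {0,1,2,3,4,8}
'b' @ 1: {5,6}
'b' @ 2: {1,3,7}  (accept∈set)
'e' @ 3: {}  — state set empty
rest 'ccecceecb' ignored (set empty)
after full input: {}  (accept=1 not in)

Answer: REJECT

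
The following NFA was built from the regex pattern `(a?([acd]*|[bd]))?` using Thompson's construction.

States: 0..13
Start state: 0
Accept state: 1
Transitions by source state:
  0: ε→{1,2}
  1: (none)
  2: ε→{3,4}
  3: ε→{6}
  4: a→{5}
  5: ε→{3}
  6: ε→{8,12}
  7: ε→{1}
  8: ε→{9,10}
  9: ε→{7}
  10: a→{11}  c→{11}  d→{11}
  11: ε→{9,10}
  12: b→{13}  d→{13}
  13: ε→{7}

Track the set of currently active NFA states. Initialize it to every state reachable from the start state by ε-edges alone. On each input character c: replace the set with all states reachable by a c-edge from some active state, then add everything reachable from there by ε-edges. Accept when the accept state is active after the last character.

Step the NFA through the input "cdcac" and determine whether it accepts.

Answer: ACCEPT

Steps:
S₀ = ε-closure({0}) = {0,1,2,3,4,6,7,8,9,10,12}
'c' @ 1: {1,7,9,10,11}  [accepting]
'd' @ 2: {1,7,9,10,11}  [accepting]
'c' @ 3: {1,7,9,10,11}  [accepting]
'a' @ 4: {1,7,9,10,11}  [accepting]
'c' @ 5: {1,7,9,10,11}  [accepting]
final: {1,7,9,10,11}; accept 1 in set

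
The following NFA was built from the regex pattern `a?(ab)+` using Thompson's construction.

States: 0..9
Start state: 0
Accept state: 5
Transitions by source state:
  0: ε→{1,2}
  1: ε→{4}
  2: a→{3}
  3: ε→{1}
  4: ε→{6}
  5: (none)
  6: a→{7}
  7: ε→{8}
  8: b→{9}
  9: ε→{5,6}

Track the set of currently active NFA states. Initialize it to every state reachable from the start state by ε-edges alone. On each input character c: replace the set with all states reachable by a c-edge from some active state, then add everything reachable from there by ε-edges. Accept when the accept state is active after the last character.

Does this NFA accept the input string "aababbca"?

S₀ = ε-closure({0}) = {0,1,2,4,6}
'a' @ 1: {1,3,4,6,7,8}
'a' @ 2: {7,8}
'b' @ 3: {5,6,9}  [accepting]
'a' @ 4: {7,8}
'b' @ 5: {5,6,9}  [accepting]
'b' @ 6: {}  — no active states
rest 'ca' ignored (set empty)
final: {}; accept 5 not in set

Answer: REJECT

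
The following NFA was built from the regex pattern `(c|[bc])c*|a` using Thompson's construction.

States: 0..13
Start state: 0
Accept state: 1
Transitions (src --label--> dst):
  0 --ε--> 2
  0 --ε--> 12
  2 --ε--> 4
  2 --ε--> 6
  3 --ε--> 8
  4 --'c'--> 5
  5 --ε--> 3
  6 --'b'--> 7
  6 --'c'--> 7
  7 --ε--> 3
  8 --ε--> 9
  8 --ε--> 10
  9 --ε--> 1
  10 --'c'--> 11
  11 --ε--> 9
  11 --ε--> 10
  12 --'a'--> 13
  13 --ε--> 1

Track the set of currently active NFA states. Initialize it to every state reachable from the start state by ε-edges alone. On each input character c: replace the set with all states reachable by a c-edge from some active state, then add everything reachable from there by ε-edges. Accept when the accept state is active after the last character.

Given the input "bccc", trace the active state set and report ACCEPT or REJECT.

S₀ = ε-closure({0}) = {0,2,4,6,12}
'b' @ 1: {1,3,7,8,9,10}  (accept∈set)
'c' @ 2: {1,9,10,11}  (accept∈set)
'c' @ 3: {1,9,10,11}  (accept∈set)
'c' @ 4: {1,9,10,11}  (accept∈set)
after full input: {1,9,10,11}  (accept=1 in)

Answer: ACCEPT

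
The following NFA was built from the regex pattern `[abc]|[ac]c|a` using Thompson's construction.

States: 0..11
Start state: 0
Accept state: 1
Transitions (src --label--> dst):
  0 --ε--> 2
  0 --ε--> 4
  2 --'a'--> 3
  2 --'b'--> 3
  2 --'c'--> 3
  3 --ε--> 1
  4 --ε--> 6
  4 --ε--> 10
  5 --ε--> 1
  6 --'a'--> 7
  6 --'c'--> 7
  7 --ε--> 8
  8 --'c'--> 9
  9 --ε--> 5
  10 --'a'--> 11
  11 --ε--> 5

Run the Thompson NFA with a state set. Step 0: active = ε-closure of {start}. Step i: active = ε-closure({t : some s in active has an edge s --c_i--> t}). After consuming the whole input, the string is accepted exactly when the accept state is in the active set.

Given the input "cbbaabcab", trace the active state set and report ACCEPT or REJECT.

initial (ε-close {0}): {0,2,4,6,10}
'c' @ 1: {1,3,7,8}  ✓accept
'b' @ 2: {}  — state set empty
rest 'baabcab' ignored (set empty)
after full input: {}  (accept=1 not in)

Answer: REJECT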